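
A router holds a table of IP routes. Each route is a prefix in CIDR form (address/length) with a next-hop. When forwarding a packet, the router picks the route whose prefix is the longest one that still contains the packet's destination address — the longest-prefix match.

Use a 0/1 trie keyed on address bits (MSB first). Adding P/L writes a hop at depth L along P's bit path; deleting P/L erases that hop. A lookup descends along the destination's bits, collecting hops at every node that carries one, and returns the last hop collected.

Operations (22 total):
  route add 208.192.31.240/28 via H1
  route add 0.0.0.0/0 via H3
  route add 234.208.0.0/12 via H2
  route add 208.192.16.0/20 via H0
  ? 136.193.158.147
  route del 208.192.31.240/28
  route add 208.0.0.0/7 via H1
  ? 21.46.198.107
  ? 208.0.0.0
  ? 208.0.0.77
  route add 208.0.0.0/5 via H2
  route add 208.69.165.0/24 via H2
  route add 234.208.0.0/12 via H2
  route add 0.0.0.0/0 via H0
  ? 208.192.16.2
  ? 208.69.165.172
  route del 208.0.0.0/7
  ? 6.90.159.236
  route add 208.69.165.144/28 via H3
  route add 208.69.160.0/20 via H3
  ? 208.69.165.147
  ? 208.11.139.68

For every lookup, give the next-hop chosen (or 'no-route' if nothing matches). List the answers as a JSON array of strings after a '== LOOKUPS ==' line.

Trace:
  + 208.192.31.240/28 (H1) depth=28
  + 0.0.0.0/0 (H3) depth=0
  + 234.208.0.0/12 (H2) depth=12
  + 208.192.16.0/20 (H0) depth=20
  lookup 136.193.158.147: bits 1 walk d0:H3→d1:- -> H3
  - 208.192.31.240/28 clear@28
  + 208.0.0.0/7 (H1) depth=7
  lookup 21.46.198.107: bits ε walk d0:H3 -> H3
  lookup 208.0.0.0: bits 11010000 walk d0:H3→d1:-→d2:-→d3:-→d4:-→d5:-→d6:-→d7:H1→d8:- -> H1
  lookup 208.0.0.77: bits 11010000 walk d0:H3→d1:-→d2:-→d3:-→d4:-→d5:-→d6:-→d7:H1→d8:- -> H1
  + 208.0.0.0/5 (H2) depth=5
  + 208.69.165.0/24 (H2) depth=24
  + 234.208.0.0/12 (H2) depth=12
  + 0.0.0.0/0 (H0) depth=0
  lookup 208.192.16.2: bits 11010000110000000001 walk d0:H0→d1:-→d2:-→d3:-→d4:-→d5:H2→d6:-→d7:H1→d8:-→d9:-→d10:-→d11:-→d12:-→d13:-→d14:-→d15:-→d16:-→d17:-→d18:-→d19:-→d20:H0 -> H0
  lookup 208.69.165.172: bits 110100000100010110100101 walk d0:H0→d1:-→d2:-→d3:-→d4:-→d5:H2→d6:-→d7:H1→d8:-→d9:-→d10:-→d11:-→d12:-→d13:-→d14:-→d15:-→d16:-→d17:-→d18:-→d19:-→d20:-→d21:-→d22:-→d23:-→d24:H2 -> H2
  - 208.0.0.0/7 clear@7
  lookup 6.90.159.236: bits ε walk d0:H0 -> H0
  + 208.69.165.144/28 (H3) depth=28
  + 208.69.160.0/20 (H3) depth=20
  lookup 208.69.165.147: bits 1101000001000101101001011001 walk d0:H0→d1:-→d2:-→d3:-→d4:-→d5:H2→d6:-→d7:-→d8:-→d9:-→d10:-→d11:-→d12:-→d13:-→d14:-→d15:-→d16:-→d17:-→d18:-→d19:-→d20:H3→d21:-→d22:-→d23:-→d24:H2→d25:-→d26:-→d27:-→d28:H3 -> H3
  lookup 208.11.139.68: bits 110100000 walk d0:H0→d1:-→d2:-→d3:-→d4:-→d5:H2→d6:-→d7:-→d8:-→d9:- -> H2

== LOOKUPS ==
["H3","H3","H1","H1","H0","H2","H0","H3","H2"]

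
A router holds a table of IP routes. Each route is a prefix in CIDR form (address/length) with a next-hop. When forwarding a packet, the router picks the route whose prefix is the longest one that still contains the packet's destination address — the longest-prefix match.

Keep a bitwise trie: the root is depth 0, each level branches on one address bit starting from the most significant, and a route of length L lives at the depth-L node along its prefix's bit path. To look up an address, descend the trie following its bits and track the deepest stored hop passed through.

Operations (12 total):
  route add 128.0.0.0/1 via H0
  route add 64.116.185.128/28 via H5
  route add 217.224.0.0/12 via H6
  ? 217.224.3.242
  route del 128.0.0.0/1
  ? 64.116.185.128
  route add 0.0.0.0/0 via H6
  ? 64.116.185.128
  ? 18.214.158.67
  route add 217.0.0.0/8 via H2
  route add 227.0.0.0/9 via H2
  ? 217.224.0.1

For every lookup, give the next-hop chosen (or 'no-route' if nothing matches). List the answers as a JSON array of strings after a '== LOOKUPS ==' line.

Process each operation:
  add 128.0.0.0/1 -> H0 at depth 1
  add 64.116.185.128/28 -> H5 at depth 28
  add 217.224.0.0/12 -> H6 at depth 12
  Q 217.224.3.242: descend 110110011110 ; hops seen [H0,H6] ; pick H6
  - 128.0.0.0/1 clear@1
  Q 64.116.185.128: descend 0100000001110100101110011000 ; hops seen [H5] ; pick H5
  add 0.0.0.0/0 -> H6 at depth 0
  Q 64.116.185.128: descend 0100000001110100101110011000 ; hops seen [H6,H5] ; pick H5
  Q 18.214.158.67: descend 0 ; hops seen [H6] ; pick H6
  add 217.0.0.0/8 -> H2 at depth 8
  add 227.0.0.0/9 -> H2 at depth 9
  Q 217.224.0.1: descend 110110011110 ; hops seen [H6,H2,H6] ; pick H6

== LOOKUPS ==
["H6","H5","H5","H6","H6"]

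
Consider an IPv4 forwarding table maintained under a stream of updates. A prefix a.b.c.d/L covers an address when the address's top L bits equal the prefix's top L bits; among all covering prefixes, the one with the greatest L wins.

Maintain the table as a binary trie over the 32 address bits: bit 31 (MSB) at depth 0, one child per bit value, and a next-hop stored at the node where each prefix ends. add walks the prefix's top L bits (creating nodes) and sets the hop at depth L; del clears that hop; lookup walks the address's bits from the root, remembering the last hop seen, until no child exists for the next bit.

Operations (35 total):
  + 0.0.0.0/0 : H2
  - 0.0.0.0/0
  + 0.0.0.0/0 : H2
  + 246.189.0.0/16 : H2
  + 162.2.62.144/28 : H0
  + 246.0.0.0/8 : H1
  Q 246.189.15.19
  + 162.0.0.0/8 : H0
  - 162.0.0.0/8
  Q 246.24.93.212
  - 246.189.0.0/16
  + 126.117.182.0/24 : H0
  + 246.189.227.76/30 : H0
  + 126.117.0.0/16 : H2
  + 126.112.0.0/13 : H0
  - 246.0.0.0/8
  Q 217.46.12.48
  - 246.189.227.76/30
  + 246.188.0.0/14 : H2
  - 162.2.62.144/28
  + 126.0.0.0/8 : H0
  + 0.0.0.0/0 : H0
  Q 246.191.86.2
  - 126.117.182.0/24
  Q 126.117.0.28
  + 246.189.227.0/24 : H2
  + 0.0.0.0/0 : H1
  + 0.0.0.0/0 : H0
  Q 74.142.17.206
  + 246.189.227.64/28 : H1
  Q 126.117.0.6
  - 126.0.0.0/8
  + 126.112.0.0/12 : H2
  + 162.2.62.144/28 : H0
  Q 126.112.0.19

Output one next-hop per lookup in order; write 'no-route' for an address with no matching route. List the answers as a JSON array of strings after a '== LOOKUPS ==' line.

Apply in order:
  add 0.0.0.0/0 -> H2 at depth 0
  del 0.0.0.0/0 (clear depth 0)
  add 0.0.0.0/0 -> H2 at depth 0
  add 246.189.0.0/16 -> H2 at depth 16
  add 162.2.62.144/28 -> H0 at depth 28
  add 246.0.0.0/8 -> H1 at depth 8
  ? 246.189.15.19  path d0:H2→d1:-→d2:-→d3:-→d4:-→d5:-→d6:-→d7:-→d8:H1→d9:-→d10:-→d11:-→d12:-→d13:-→d14:-→d15:-→d16:H2  best=H2
  add 162.0.0.0/8 -> H0 at depth 8
  del 162.0.0.0/8 (clear depth 8)
  ? 246.24.93.212  path d0:H2→d1:-→d2:-→d3:-→d4:-→d5:-→d6:-→d7:-→d8:H1  best=H1
  del 246.189.0.0/16 (clear depth 16)
  add 126.117.182.0/24 -> H0 at depth 24
  add 246.189.227.76/30 -> H0 at depth 30
  add 126.117.0.0/16 -> H2 at depth 16
  add 126.112.0.0/13 -> H0 at depth 13
  del 246.0.0.0/8 (clear depth 8)
  ? 217.46.12.48  path d0:H2→d1:-→d2:-  best=H2
  del 246.189.227.76/30 (clear depth 30)
  add 246.188.0.0/14 -> H2 at depth 14
  del 162.2.62.144/28 (clear depth 28)
  add 126.0.0.0/8 -> H0 at depth 8
  add 0.0.0.0/0 -> H0 at depth 0
  ? 246.191.86.2  path d0:H0→d1:-→d2:-→d3:-→d4:-→d5:-→d6:-→d7:-→d8:-→d9:-→d10:-→d11:-→d12:-→d13:-→d14:H2  best=H2
  del 126.117.182.0/24 (clear depth 24)
  ? 126.117.0.28  path d0:H0→d1:-→d2:-→d3:-→d4:-→d5:-→d6:-→d7:-→d8:H0→d9:-→d10:-→d11:-→d12:-→d13:H0→d14:-→d15:-→d16:H2  best=H2
  add 246.189.227.0/24 -> H2 at depth 24
  add 0.0.0.0/0 -> H1 at depth 0
  add 0.0.0.0/0 -> H0 at depth 0
  ? 74.142.17.206  path d0:H0→d1:-→d2:-  best=H0
  add 246.189.227.64/28 -> H1 at depth 28
  ? 126.117.0.6  path d0:H0→d1:-→d2:-→d3:-→d4:-→d5:-→d6:-→d7:-→d8:H0→d9:-→d10:-→d11:-→d12:-→d13:H0→d14:-→d15:-→d16:H2  best=H2
  del 126.0.0.0/8 (clear depth 8)
  add 126.112.0.0/12 -> H2 at depth 12
  add 162.2.62.144/28 -> H0 at depth 28
  ? 126.112.0.19  path d0:H0→d1:-→d2:-→d3:-→d4:-→d5:-→d6:-→d7:-→d8:-→d9:-→d10:-→d11:-→d12:H2→d13:H0  best=H0

== LOOKUPS ==
["H2","H1","H2","H2","H2","H0","H2","H0"]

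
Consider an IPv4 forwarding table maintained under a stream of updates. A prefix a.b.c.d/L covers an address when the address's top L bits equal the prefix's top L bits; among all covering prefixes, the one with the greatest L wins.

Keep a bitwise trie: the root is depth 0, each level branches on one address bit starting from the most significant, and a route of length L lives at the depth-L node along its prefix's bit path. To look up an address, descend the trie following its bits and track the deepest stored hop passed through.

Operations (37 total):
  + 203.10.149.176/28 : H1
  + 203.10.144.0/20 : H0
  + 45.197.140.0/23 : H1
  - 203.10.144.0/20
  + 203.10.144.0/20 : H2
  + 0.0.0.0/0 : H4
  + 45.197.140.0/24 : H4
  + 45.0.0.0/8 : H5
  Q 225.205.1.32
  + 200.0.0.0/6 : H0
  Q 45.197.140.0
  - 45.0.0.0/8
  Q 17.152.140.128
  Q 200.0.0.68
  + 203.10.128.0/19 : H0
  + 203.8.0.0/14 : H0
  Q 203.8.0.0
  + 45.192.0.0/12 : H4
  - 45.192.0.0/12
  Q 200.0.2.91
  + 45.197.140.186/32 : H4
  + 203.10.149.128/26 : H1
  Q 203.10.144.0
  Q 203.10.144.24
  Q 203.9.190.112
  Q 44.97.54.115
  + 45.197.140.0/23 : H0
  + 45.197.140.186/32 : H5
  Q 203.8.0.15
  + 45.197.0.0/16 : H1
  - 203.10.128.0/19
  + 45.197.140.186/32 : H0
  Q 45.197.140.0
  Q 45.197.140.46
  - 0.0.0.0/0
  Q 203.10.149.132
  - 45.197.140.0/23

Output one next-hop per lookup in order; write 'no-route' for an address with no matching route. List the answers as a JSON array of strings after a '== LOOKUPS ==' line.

Process each operation:
  add 203.10.149.176/28 -> H1 at depth 28
  add 203.10.144.0/20 -> H0 at depth 20
  add 45.197.140.0/23 -> H1 at depth 23
  del 203.10.144.0/20 (clear depth 20)
  add 203.10.144.0/20 -> H2 at depth 20
  add 0.0.0.0/0 -> H4 at depth 0
  add 45.197.140.0/24 -> H4 at depth 24
  add 45.0.0.0/8 -> H5 at depth 8
  lookup 225.205.1.32: bits 11 walk d0:H4→d1:-→d2:- -> H4
  add 200.0.0.0/6 -> H0 at depth 6
  lookup 45.197.140.0: bits 001011011100010110001100 walk d0:H4→d1:-→d2:-→d3:-→d4:-→d5:-→d6:-→d7:-→d8:H5→d9:-→d10:-→d11:-→d12:-→d13:-→d14:-→d15:-→d16:-→d17:-→d18:-→d19:-→d20:-→d21:-→d22:-→d23:H1→d24:H4 -> H4
  del 45.0.0.0/8 (clear depth 8)
  lookup 17.152.140.128: bits 00 walk d0:H4→d1:-→d2:- -> H4
  lookup 200.0.0.68: bits 110010 walk d0:H4→d1:-→d2:-→d3:-→d4:-→d5:-→d6:H0 -> H0
  add 203.10.128.0/19 -> H0 at depth 19
  add 203.8.0.0/14 -> H0 at depth 14
  lookup 203.8.0.0: bits 11001011000010 walk d0:H4→d1:-→d2:-→d3:-→d4:-→d5:-→d6:H0→d7:-→d8:-→d9:-→d10:-→d11:-→d12:-→d13:-→d14:H0 -> H0
  add 45.192.0.0/12 -> H4 at depth 12
  del 45.192.0.0/12 (clear depth 12)
  lookup 200.0.2.91: bits 110010 walk d0:H4→d1:-→d2:-→d3:-→d4:-→d5:-→d6:H0 -> H0
  add 45.197.140.186/32 -> H4 at depth 32
  add 203.10.149.128/26 -> H1 at depth 26
  lookup 203.10.144.0: bits 110010110000101010010 walk d0:H4→d1:-→d2:-→d3:-→d4:-→d5:-→d6:H0→d7:-→d8:-→d9:-→d10:-→d11:-→d12:-→d13:-→d14:H0→d15:-→d16:-→d17:-→d18:-→d19:H0→d20:H2→d21:- -> H2
  lookup 203.10.144.24: bits 110010110000101010010 walk d0:H4→d1:-→d2:-→d3:-→d4:-→d5:-→d6:H0→d7:-→d8:-→d9:-→d10:-→d11:-→d12:-→d13:-→d14:H0→d15:-→d16:-→d17:-→d18:-→d19:H0→d20:H2→d21:- -> H2
  lookup 203.9.190.112: bits 11001011000010 walk d0:H4→d1:-→d2:-→d3:-→d4:-→d5:-→d6:H0→d7:-→d8:-→d9:-→d10:-→d11:-→d12:-→d13:-→d14:H0 -> H0
  lookup 44.97.54.115: bits 0010110 walk d0:H4→d1:-→d2:-→d3:-→d4:-→d5:-→d6:-→d7:- -> H4
  add 45.197.140.0/23 -> H0 at depth 23
  add 45.197.140.186/32 -> H5 at depth 32
  lookup 203.8.0.15: bits 11001011000010 walk d0:H4→d1:-→d2:-→d3:-→d4:-→d5:-→d6:H0→d7:-→d8:-→d9:-→d10:-→d11:-→d12:-→d13:-→d14:H0 -> H0
  add 45.197.0.0/16 -> H1 at depth 16
  del 203.10.128.0/19 (clear depth 19)
  add 45.197.140.186/32 -> H0 at depth 32
  lookup 45.197.140.0: bits 001011011100010110001100 walk d0:H4→d1:-→d2:-→d3:-→d4:-→d5:-→d6:-→d7:-→d8:-→d9:-→d10:-→d11:-→d12:-→d13:-→d14:-→d15:-→d16:H1→d17:-→d18:-→d19:-→d20:-→d21:-→d22:-→d23:H0→d24:H4 -> H4
  lookup 45.197.140.46: bits 001011011100010110001100 walk d0:H4→d1:-→d2:-→d3:-→d4:-→d5:-→d6:-→d7:-→d8:-→d9:-→d10:-→d11:-→d12:-→d13:-→d14:-→d15:-→d16:H1→d17:-→d18:-→d19:-→d20:-→d21:-→d22:-→d23:H0→d24:H4 -> H4
  del 0.0.0.0/0 (clear depth 0)
  lookup 203.10.149.132: bits 11001011000010101001010110 walk d0:-→d1:-→d2:-→d3:-→d4:-→d5:-→d6:H0→d7:-→d8:-→d9:-→d10:-→d11:-→d12:-→d13:-→d14:H0→d15:-→d16:-→d17:-→d18:-→d19:-→d20:H2→d21:-→d22:-→d23:-→d24:-→d25:-→d26:H1 -> H1
  del 45.197.140.0/23 (clear depth 23)

== LOOKUPS ==
["H4","H4","H4","H0","H0","H0","H2","H2","H0","H4","H0","H4","H4","H1"]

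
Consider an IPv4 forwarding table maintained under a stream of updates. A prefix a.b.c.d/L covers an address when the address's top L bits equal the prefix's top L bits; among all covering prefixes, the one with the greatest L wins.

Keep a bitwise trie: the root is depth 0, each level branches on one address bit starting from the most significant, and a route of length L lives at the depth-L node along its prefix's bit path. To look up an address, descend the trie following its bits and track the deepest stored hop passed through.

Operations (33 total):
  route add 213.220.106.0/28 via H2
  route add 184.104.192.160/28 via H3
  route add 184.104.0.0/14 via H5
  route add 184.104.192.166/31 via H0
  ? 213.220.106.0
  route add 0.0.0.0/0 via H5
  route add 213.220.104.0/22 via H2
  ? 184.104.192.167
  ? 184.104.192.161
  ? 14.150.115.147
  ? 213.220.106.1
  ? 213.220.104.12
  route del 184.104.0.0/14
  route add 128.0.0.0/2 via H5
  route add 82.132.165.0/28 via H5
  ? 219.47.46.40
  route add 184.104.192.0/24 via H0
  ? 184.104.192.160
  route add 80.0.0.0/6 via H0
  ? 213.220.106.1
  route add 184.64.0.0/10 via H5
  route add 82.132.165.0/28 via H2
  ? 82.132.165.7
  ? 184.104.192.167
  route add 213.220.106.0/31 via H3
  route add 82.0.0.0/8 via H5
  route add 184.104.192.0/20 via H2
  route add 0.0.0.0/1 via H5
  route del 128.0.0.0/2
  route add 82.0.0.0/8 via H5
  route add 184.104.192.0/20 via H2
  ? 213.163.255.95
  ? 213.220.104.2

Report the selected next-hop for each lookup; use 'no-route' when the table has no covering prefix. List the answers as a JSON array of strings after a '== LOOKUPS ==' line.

Apply in order:
  + 213.220.106.0/28 (H2) depth=28
  + 184.104.192.160/28 (H3) depth=28
  + 184.104.0.0/14 (H5) depth=14
  + 184.104.192.166/31 (H0) depth=31
  ? 213.220.106.0  path d0:-→d1:-→d2:-→d3:-→d4:-→d5:-→d6:-→d7:-→d8:-→d9:-→d10:-→d11:-→d12:-→d13:-→d14:-→d15:-→d16:-→d17:-→d18:-→d19:-→d20:-→d21:-→d22:-→d23:-→d24:-→d25:-→d26:-→d27:-→d28:H2  best=H2
  + 0.0.0.0/0 (H5) depth=0
  + 213.220.104.0/22 (H2) depth=22
  ? 184.104.192.167  path d0:H5→d1:-→d2:-→d3:-→d4:-→d5:-→d6:-→d7:-→d8:-→d9:-→d10:-→d11:-→d12:-→d13:-→d14:H5→d15:-→d16:-→d17:-→d18:-→d19:-→d20:-→d21:-→d22:-→d23:-→d24:-→d25:-→d26:-→d27:-→d28:H3→d29:-→d30:-→d31:H0  best=H0
  ? 184.104.192.161  path d0:H5→d1:-→d2:-→d3:-→d4:-→d5:-→d6:-→d7:-→d8:-→d9:-→d10:-→d11:-→d12:-→d13:-→d14:H5→d15:-→d16:-→d17:-→d18:-→d19:-→d20:-→d21:-→d22:-→d23:-→d24:-→d25:-→d26:-→d27:-→d28:H3→d29:-  best=H3
  ? 14.150.115.147  path d0:H5  best=H5
  ? 213.220.106.1  path d0:H5→d1:-→d2:-→d3:-→d4:-→d5:-→d6:-→d7:-→d8:-→d9:-→d10:-→d11:-→d12:-→d13:-→d14:-→d15:-→d16:-→d17:-→d18:-→d19:-→d20:-→d21:-→d22:H2→d23:-→d24:-→d25:-→d26:-→d27:-→d28:H2  best=H2
  ? 213.220.104.12  path d0:H5→d1:-→d2:-→d3:-→d4:-→d5:-→d6:-→d7:-→d8:-→d9:-→d10:-→d11:-→d12:-→d13:-→d14:-→d15:-→d16:-→d17:-→d18:-→d19:-→d20:-→d21:-→d22:H2  best=H2
  - 184.104.0.0/14 clear@14
  + 128.0.0.0/2 (H5) depth=2
  + 82.132.165.0/28 (H5) depth=28
  ? 219.47.46.40  path d0:H5→d1:-→d2:-→d3:-→d4:-  best=H5
  + 184.104.192.0/24 (H0) depth=24
  ? 184.104.192.160  path d0:H5→d1:-→d2:H5→d3:-→d4:-→d5:-→d6:-→d7:-→d8:-→d9:-→d10:-→d11:-→d12:-→d13:-→d14:-→d15:-→d16:-→d17:-→d18:-→d19:-→d20:-→d21:-→d22:-→d23:-→d24:H0→d25:-→d26:-→d27:-→d28:H3→d29:-  best=H3
  + 80.0.0.0/6 (H0) depth=6
  ? 213.220.106.1  path d0:H5→d1:-→d2:-→d3:-→d4:-→d5:-→d6:-→d7:-→d8:-→d9:-→d10:-→d11:-→d12:-→d13:-→d14:-→d15:-→d16:-→d17:-→d18:-→d19:-→d20:-→d21:-→d22:H2→d23:-→d24:-→d25:-→d26:-→d27:-→d28:H2  best=H2
  + 184.64.0.0/10 (H5) depth=10
  + 82.132.165.0/28 (H2) depth=28
  ? 82.132.165.7  path d0:H5→d1:-→d2:-→d3:-→d4:-→d5:-→d6:H0→d7:-→d8:-→d9:-→d10:-→d11:-→d12:-→d13:-→d14:-→d15:-→d16:-→d17:-→d18:-→d19:-→d20:-→d21:-→d22:-→d23:-→d24:-→d25:-→d26:-→d27:-→d28:H2  best=H2
  ? 184.104.192.167  path d0:H5→d1:-→d2:H5→d3:-→d4:-→d5:-→d6:-→d7:-→d8:-→d9:-→d10:H5→d11:-→d12:-→d13:-→d14:-→d15:-→d16:-→d17:-→d18:-→d19:-→d20:-→d21:-→d22:-→d23:-→d24:H0→d25:-→d26:-→d27:-→d28:H3→d29:-→d30:-→d31:H0  best=H0
  + 213.220.106.0/31 (H3) depth=31
  + 82.0.0.0/8 (H5) depth=8
  + 184.104.192.0/20 (H2) depth=20
  + 0.0.0.0/1 (H5) depth=1
  - 128.0.0.0/2 clear@2
  + 82.0.0.0/8 (H5) depth=8
  + 184.104.192.0/20 (H2) depth=20
  ? 213.163.255.95  path d0:H5→d1:-→d2:-→d3:-→d4:-→d5:-→d6:-→d7:-→d8:-→d9:-  best=H5
  ? 213.220.104.2  path d0:H5→d1:-→d2:-→d3:-→d4:-→d5:-→d6:-→d7:-→d8:-→d9:-→d10:-→d11:-→d12:-→d13:-→d14:-→d15:-→d16:-→d17:-→d18:-→d19:-→d20:-→d21:-→d22:H2  best=H2

== LOOKUPS ==
["H2","H0","H3","H5","H2","H2","H5","H3","H2","H2","H0","H5","H2"]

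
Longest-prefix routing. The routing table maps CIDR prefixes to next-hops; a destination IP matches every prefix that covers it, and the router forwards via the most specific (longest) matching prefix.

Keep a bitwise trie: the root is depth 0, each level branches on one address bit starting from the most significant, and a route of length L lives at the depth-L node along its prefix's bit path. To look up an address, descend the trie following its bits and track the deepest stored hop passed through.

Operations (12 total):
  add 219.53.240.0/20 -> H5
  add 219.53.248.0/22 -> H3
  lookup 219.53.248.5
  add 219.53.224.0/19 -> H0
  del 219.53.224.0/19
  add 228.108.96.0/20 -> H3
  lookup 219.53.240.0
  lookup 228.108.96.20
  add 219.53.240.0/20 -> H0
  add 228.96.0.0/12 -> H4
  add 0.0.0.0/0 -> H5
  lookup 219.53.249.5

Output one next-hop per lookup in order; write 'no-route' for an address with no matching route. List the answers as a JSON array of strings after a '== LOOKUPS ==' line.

Trace:
  + 219.53.240.0/20 (H5) depth=20
  + 219.53.248.0/22 (H3) depth=22
  ? 219.53.248.5  path d0:-→d1:-→d2:-→d3:-→d4:-→d5:-→d6:-→d7:-→d8:-→d9:-→d10:-→d11:-→d12:-→d13:-→d14:-→d15:-→d16:-→d17:-→d18:-→d19:-→d20:H5→d21:-→d22:H3  best=H3
  + 219.53.224.0/19 (H0) depth=19
  - 219.53.224.0/19 clear@19
  + 228.108.96.0/20 (H3) depth=20
  ? 219.53.240.0  path d0:-→d1:-→d2:-→d3:-→d4:-→d5:-→d6:-→d7:-→d8:-→d9:-→d10:-→d11:-→d12:-→d13:-→d14:-→d15:-→d16:-→d17:-→d18:-→d19:-→d20:H5  best=H5
  ? 228.108.96.20  path d0:-→d1:-→d2:-→d3:-→d4:-→d5:-→d6:-→d7:-→d8:-→d9:-→d10:-→d11:-→d12:-→d13:-→d14:-→d15:-→d16:-→d17:-→d18:-→d19:-→d20:H3  best=H3
  + 219.53.240.0/20 (H0) depth=20
  + 228.96.0.0/12 (H4) depth=12
  + 0.0.0.0/0 (H5) depth=0
  ? 219.53.249.5  path d0:H5→d1:-→d2:-→d3:-→d4:-→d5:-→d6:-→d7:-→d8:-→d9:-→d10:-→d11:-→d12:-→d13:-→d14:-→d15:-→d16:-→d17:-→d18:-→d19:-→d20:H0→d21:-→d22:H3  best=H3

== LOOKUPS ==
["H3","H5","H3","H3"]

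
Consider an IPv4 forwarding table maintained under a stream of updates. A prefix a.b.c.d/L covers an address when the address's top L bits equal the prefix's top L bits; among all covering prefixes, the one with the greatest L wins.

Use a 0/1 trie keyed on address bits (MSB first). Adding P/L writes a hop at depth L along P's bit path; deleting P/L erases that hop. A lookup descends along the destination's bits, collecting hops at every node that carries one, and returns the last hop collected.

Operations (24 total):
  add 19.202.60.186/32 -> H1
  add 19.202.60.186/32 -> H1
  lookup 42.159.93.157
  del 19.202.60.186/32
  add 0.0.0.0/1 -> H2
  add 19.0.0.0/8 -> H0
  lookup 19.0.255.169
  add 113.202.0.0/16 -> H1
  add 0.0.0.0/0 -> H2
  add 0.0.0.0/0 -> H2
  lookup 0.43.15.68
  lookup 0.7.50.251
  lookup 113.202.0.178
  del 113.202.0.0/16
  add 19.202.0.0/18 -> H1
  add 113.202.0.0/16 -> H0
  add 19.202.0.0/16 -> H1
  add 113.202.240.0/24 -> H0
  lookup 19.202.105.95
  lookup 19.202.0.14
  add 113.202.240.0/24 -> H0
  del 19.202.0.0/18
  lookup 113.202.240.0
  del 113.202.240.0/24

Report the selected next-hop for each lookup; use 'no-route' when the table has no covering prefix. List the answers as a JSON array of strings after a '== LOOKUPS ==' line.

Trace:
  + 19.202.60.186/32 (H1) depth=32
  + 19.202.60.186/32 (H1) depth=32
  ? 42.159.93.157  path d0:-→d1:-→d2:-  best=no-route
  - 19.202.60.186/32 clear@32
  + 0.0.0.0/1 (H2) depth=1
  + 19.0.0.0/8 (H0) depth=8
  ? 19.0.255.169  path d0:-→d1:H2→d2:-→d3:-→d4:-→d5:-→d6:-→d7:-→d8:H0  best=H0
  + 113.202.0.0/16 (H1) depth=16
  + 0.0.0.0/0 (H2) depth=0
  + 0.0.0.0/0 (H2) depth=0
  ? 0.43.15.68  path d0:H2→d1:H2→d2:-→d3:-  best=H2
  ? 0.7.50.251  path d0:H2→d1:H2→d2:-→d3:-  best=H2
  ? 113.202.0.178  path d0:H2→d1:H2→d2:-→d3:-→d4:-→d5:-→d6:-→d7:-→d8:-→d9:-→d10:-→d11:-→d12:-→d13:-→d14:-→d15:-→d16:H1  best=H1
  - 113.202.0.0/16 clear@16
  + 19.202.0.0/18 (H1) depth=18
  + 113.202.0.0/16 (H0) depth=16
  + 19.202.0.0/16 (H1) depth=16
  + 113.202.240.0/24 (H0) depth=24
  ? 19.202.105.95  path d0:H2→d1:H2→d2:-→d3:-→d4:-→d5:-→d6:-→d7:-→d8:H0→d9:-→d10:-→d11:-→d12:-→d13:-→d14:-→d15:-→d16:H1→d17:-  best=H1
  ? 19.202.0.14  path d0:H2→d1:H2→d2:-→d3:-→d4:-→d5:-→d6:-→d7:-→d8:H0→d9:-→d10:-→d11:-→d12:-→d13:-→d14:-→d15:-→d16:H1→d17:-→d18:H1  best=H1
  + 113.202.240.0/24 (H0) depth=24
  - 19.202.0.0/18 clear@18
  ? 113.202.240.0  path d0:H2→d1:H2→d2:-→d3:-→d4:-→d5:-→d6:-→d7:-→d8:-→d9:-→d10:-→d11:-→d12:-→d13:-→d14:-→d15:-→d16:H0→d17:-→d18:-→d19:-→d20:-→d21:-→d22:-→d23:-→d24:H0  best=H0
  - 113.202.240.0/24 clear@24

== LOOKUPS ==
["no-route","H0","H2","H2","H1","H1","H1","H0"]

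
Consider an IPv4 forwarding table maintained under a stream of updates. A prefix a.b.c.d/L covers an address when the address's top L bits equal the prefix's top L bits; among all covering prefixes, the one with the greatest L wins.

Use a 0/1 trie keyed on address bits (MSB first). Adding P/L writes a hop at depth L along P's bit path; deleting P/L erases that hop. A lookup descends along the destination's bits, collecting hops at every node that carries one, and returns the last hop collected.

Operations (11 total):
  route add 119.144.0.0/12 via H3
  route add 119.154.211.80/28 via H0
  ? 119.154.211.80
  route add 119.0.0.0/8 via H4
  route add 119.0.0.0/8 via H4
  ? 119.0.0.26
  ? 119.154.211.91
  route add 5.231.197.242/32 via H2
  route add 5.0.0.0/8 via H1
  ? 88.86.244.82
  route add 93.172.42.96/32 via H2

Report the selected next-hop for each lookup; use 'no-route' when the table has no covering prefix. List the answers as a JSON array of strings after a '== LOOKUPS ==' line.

Trace:
  + 119.144.0.0/12 (H3) depth=12
  + 119.154.211.80/28 (H0) depth=28
  Q 119.154.211.80: descend 0111011110011010110100110101 ; hops seen [H3,H0] ; pick H0
  + 119.0.0.0/8 (H4) depth=8
  + 119.0.0.0/8 (H4) depth=8
  Q 119.0.0.26: descend 01110111 ; hops seen [H4] ; pick H4
  Q 119.154.211.91: descend 0111011110011010110100110101 ; hops seen [H4,H3,H0] ; pick H0
  + 5.231.197.242/32 (H2) depth=32
  + 5.0.0.0/8 (H1) depth=8
  Q 88.86.244.82: descend 01 ; hops seen [∅] ; pick no-route
  + 93.172.42.96/32 (H2) depth=32

== LOOKUPS ==
["H0","H4","H0","no-route"]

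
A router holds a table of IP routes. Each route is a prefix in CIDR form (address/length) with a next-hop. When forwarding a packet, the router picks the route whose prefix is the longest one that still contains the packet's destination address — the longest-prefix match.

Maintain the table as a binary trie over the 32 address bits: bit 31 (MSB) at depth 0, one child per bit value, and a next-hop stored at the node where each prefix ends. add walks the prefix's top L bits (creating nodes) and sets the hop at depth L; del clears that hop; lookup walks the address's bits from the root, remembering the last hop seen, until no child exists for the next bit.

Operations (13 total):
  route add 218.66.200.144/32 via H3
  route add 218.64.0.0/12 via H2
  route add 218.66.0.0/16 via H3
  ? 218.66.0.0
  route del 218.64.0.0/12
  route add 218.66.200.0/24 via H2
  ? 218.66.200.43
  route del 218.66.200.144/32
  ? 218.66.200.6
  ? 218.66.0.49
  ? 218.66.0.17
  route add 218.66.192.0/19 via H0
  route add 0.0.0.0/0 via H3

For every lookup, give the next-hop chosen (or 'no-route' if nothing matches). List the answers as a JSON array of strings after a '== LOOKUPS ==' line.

Trace:
  + 218.66.200.144/32 (H3) depth=32
  + 218.64.0.0/12 (H2) depth=12
  + 218.66.0.0/16 (H3) depth=16
  lookup 218.66.0.0: bits 1101101001000010 walk d0:-→d1:-→d2:-→d3:-→d4:-→d5:-→d6:-→d7:-→d8:-→d9:-→d10:-→d11:-→d12:H2→d13:-→d14:-→d15:-→d16:H3 -> H3
  del 218.64.0.0/12 (clear depth 12)
  + 218.66.200.0/24 (H2) depth=24
  lookup 218.66.200.43: bits 110110100100001011001000 walk d0:-→d1:-→d2:-→d3:-→d4:-→d5:-→d6:-→d7:-→d8:-→d9:-→d10:-→d11:-→d12:-→d13:-→d14:-→d15:-→d16:H3→d17:-→d18:-→d19:-→d20:-→d21:-→d22:-→d23:-→d24:H2 -> H2
  del 218.66.200.144/32 (clear depth 32)
  lookup 218.66.200.6: bits 110110100100001011001000 walk d0:-→d1:-→d2:-→d3:-→d4:-→d5:-→d6:-→d7:-→d8:-→d9:-→d10:-→d11:-→d12:-→d13:-→d14:-→d15:-→d16:H3→d17:-→d18:-→d19:-→d20:-→d21:-→d22:-→d23:-→d24:H2 -> H2
  lookup 218.66.0.49: bits 1101101001000010 walk d0:-→d1:-→d2:-→d3:-→d4:-→d5:-→d6:-→d7:-→d8:-→d9:-→d10:-→d11:-→d12:-→d13:-→d14:-→d15:-→d16:H3 -> H3
  lookup 218.66.0.17: bits 1101101001000010 walk d0:-→d1:-→d2:-→d3:-→d4:-→d5:-→d6:-→d7:-→d8:-→d9:-→d10:-→d11:-→d12:-→d13:-→d14:-→d15:-→d16:H3 -> H3
  + 218.66.192.0/19 (H0) depth=19
  + 0.0.0.0/0 (H3) depth=0

== LOOKUPS ==
["H3","H2","H2","H3","H3"]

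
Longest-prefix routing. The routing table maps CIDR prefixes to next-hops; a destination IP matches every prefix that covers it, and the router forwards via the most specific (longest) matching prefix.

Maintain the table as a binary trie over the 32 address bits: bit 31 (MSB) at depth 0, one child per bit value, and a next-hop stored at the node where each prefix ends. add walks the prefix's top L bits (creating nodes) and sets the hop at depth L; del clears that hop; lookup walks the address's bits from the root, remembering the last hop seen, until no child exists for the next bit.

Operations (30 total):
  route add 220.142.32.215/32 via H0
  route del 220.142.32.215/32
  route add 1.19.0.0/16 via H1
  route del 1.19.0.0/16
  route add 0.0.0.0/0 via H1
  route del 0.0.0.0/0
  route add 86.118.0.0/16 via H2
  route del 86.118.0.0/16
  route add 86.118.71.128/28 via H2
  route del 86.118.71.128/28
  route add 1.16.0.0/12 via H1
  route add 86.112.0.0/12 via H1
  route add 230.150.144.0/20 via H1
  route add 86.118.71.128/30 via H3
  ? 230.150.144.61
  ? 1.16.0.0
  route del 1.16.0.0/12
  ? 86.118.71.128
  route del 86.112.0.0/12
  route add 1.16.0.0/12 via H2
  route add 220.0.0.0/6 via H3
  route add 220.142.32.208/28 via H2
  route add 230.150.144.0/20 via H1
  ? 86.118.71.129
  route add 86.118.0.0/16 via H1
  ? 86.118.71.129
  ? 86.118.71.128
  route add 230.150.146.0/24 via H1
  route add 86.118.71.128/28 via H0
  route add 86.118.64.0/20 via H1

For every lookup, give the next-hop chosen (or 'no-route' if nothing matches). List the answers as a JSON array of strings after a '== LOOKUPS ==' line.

Trace:
  add 220.142.32.215/32 -> H0 at depth 32
  - 220.142.32.215/32 clear@32
  add 1.19.0.0/16 -> H1 at depth 16
  - 1.19.0.0/16 clear@16
  add 0.0.0.0/0 -> H1 at depth 0
  - 0.0.0.0/0 clear@0
  add 86.118.0.0/16 -> H2 at depth 16
  - 86.118.0.0/16 clear@16
  add 86.118.71.128/28 -> H2 at depth 28
  - 86.118.71.128/28 clear@28
  add 1.16.0.0/12 -> H1 at depth 12
  add 86.112.0.0/12 -> H1 at depth 12
  add 230.150.144.0/20 -> H1 at depth 20
  add 86.118.71.128/30 -> H3 at depth 30
  Q 230.150.144.61: descend 11100110100101101001 ; hops seen [H1] ; pick H1
  Q 1.16.0.0: descend 00000001000100 ; hops seen [H1] ; pick H1
  - 1.16.0.0/12 clear@12
  Q 86.118.71.128: descend 010101100111011001000111100000 ; hops seen [H1,H3] ; pick H3
  - 86.112.0.0/12 clear@12
  add 1.16.0.0/12 -> H2 at depth 12
  add 220.0.0.0/6 -> H3 at depth 6
  add 220.142.32.208/28 -> H2 at depth 28
  add 230.150.144.0/20 -> H1 at depth 20
  Q 86.118.71.129: descend 010101100111011001000111100000 ; hops seen [H3] ; pick H3
  add 86.118.0.0/16 -> H1 at depth 16
  Q 86.118.71.129: descend 010101100111011001000111100000 ; hops seen [H1,H3] ; pick H3
  Q 86.118.71.128: descend 010101100111011001000111100000 ; hops seen [H1,H3] ; pick H3
  add 230.150.146.0/24 -> H1 at depth 24
  add 86.118.71.128/28 -> H0 at depth 28
  add 86.118.64.0/20 -> H1 at depth 20

== LOOKUPS ==
["H1","H1","H3","H3","H3","H3"]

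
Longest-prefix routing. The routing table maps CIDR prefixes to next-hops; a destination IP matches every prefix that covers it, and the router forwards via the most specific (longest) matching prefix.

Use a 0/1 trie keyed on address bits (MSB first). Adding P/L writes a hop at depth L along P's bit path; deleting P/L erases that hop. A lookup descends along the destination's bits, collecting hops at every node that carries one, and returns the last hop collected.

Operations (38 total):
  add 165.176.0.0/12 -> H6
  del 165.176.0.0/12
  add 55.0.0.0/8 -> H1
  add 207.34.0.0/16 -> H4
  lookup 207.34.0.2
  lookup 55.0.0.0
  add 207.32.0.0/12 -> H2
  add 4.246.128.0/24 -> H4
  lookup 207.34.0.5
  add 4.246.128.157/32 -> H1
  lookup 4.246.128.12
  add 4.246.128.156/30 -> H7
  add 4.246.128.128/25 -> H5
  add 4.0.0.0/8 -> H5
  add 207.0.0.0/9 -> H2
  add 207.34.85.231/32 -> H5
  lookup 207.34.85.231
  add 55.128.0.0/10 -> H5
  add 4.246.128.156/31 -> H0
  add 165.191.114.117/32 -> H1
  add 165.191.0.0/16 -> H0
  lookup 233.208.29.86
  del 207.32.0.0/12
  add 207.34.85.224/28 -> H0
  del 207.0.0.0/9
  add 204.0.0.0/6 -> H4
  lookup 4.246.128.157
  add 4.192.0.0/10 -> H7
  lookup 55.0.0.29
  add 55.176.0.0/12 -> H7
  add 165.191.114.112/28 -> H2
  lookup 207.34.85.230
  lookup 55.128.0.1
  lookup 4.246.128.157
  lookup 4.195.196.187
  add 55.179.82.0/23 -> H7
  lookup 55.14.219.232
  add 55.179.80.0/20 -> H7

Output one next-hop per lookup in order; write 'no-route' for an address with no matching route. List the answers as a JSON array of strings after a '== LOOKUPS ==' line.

Trace:
  + 165.176.0.0/12 (H6) depth=12
  del 165.176.0.0/12 (clear depth 12)
  + 55.0.0.0/8 (H1) depth=8
  + 207.34.0.0/16 (H4) depth=16
  ? 207.34.0.2  path d0:-→d1:-→d2:-→d3:-→d4:-→d5:-→d6:-→d7:-→d8:-→d9:-→d10:-→d11:-→d12:-→d13:-→d14:-→d15:-→d16:H4  best=H4
  ? 55.0.0.0  path d0:-→d1:-→d2:-→d3:-→d4:-→d5:-→d6:-→d7:-→d8:H1  best=H1
  + 207.32.0.0/12 (H2) depth=12
  + 4.246.128.0/24 (H4) depth=24
  ? 207.34.0.5  path d0:-→d1:-→d2:-→d3:-→d4:-→d5:-→d6:-→d7:-→d8:-→d9:-→d10:-→d11:-→d12:H2→d13:-→d14:-→d15:-→d16:H4  best=H4
  + 4.246.128.157/32 (H1) depth=32
  ? 4.246.128.12  path d0:-→d1:-→d2:-→d3:-→d4:-→d5:-→d6:-→d7:-→d8:-→d9:-→d10:-→d11:-→d12:-→d13:-→d14:-→d15:-→d16:-→d17:-→d18:-→d19:-→d20:-→d21:-→d22:-→d23:-→d24:H4  best=H4
  + 4.246.128.156/30 (H7) depth=30
  + 4.246.128.128/25 (H5) depth=25
  + 4.0.0.0/8 (H5) depth=8
  + 207.0.0.0/9 (H2) depth=9
  + 207.34.85.231/32 (H5) depth=32
  ? 207.34.85.231  path d0:-→d1:-→d2:-→d3:-→d4:-→d5:-→d6:-→d7:-→d8:-→d9:H2→d10:-→d11:-→d12:H2→d13:-→d14:-→d15:-→d16:H4→d17:-→d18:-→d19:-→d20:-→d21:-→d22:-→d23:-→d24:-→d25:-→d26:-→d27:-→d28:-→d29:-→d30:-→d31:-→d32:H5  best=H5
  + 55.128.0.0/10 (H5) depth=10
  + 4.246.128.156/31 (H0) depth=31
  + 165.191.114.117/32 (H1) depth=32
  + 165.191.0.0/16 (H0) depth=16
  ? 233.208.29.86  path d0:-→d1:-→d2:-  best=no-route
  del 207.32.0.0/12 (clear depth 12)
  + 207.34.85.224/28 (H0) depth=28
  del 207.0.0.0/9 (clear depth 9)
  + 204.0.0.0/6 (H4) depth=6
  ? 4.246.128.157  path d0:-→d1:-→d2:-→d3:-→d4:-→d5:-→d6:-→d7:-→d8:H5→d9:-→d10:-→d11:-→d12:-→d13:-→d14:-→d15:-→d16:-→d17:-→d18:-→d19:-→d20:-→d21:-→d22:-→d23:-→d24:H4→d25:H5→d26:-→d27:-→d28:-→d29:-→d30:H7→d31:H0→d32:H1  best=H1
  + 4.192.0.0/10 (H7) depth=10
  ? 55.0.0.29  path d0:-→d1:-→d2:-→d3:-→d4:-→d5:-→d6:-→d7:-→d8:H1  best=H1
  + 55.176.0.0/12 (H7) depth=12
  + 165.191.114.112/28 (H2) depth=28
  ? 207.34.85.230  path d0:-→d1:-→d2:-→d3:-→d4:-→d5:-→d6:H4→d7:-→d8:-→d9:-→d10:-→d11:-→d12:-→d13:-→d14:-→d15:-→d16:H4→d17:-→d18:-→d19:-→d20:-→d21:-→d22:-→d23:-→d24:-→d25:-→d26:-→d27:-→d28:H0→d29:-→d30:-→d31:-  best=H0
  ? 55.128.0.1  path d0:-→d1:-→d2:-→d3:-→d4:-→d5:-→d6:-→d7:-→d8:H1→d9:-→d10:H5  best=H5
  ? 4.246.128.157  path d0:-→d1:-→d2:-→d3:-→d4:-→d5:-→d6:-→d7:-→d8:H5→d9:-→d10:H7→d11:-→d12:-→d13:-→d14:-→d15:-→d16:-→d17:-→d18:-→d19:-→d20:-→d21:-→d22:-→d23:-→d24:H4→d25:H5→d26:-→d27:-→d28:-→d29:-→d30:H7→d31:H0→d32:H1  best=H1
  ? 4.195.196.187  path d0:-→d1:-→d2:-→d3:-→d4:-→d5:-→d6:-→d7:-→d8:H5→d9:-→d10:H7  best=H7
  + 55.179.82.0/23 (H7) depth=23
  ? 55.14.219.232  path d0:-→d1:-→d2:-→d3:-→d4:-→d5:-→d6:-→d7:-→d8:H1  best=H1
  + 55.179.80.0/20 (H7) depth=20

== LOOKUPS ==
["H4","H1","H4","H4","H5","no-route","H1","H1","H0","H5","H1","H7","H1"]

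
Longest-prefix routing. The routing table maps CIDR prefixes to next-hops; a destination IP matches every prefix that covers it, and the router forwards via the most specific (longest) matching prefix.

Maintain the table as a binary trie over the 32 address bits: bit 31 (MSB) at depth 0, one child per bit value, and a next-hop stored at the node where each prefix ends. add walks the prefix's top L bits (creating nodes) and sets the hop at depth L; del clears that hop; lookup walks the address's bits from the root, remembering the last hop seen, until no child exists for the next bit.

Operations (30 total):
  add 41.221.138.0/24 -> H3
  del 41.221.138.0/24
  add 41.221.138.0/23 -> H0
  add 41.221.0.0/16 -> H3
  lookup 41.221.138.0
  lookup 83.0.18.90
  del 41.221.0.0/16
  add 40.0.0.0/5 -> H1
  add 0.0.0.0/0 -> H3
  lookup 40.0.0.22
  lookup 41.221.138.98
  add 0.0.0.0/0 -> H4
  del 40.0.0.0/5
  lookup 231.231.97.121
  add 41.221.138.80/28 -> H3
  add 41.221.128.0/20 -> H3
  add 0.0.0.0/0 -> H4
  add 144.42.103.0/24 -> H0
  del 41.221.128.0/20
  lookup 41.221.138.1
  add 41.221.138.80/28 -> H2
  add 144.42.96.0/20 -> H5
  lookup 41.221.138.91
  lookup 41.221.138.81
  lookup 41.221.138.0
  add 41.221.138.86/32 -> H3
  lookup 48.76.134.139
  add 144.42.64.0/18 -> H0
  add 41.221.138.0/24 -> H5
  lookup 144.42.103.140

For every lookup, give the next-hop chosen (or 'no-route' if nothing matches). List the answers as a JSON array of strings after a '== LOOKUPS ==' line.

Trace:
  add 41.221.138.0/24 -> H3 at depth 24
  del 41.221.138.0/24 (clear depth 24)
  add 41.221.138.0/23 -> H0 at depth 23
  add 41.221.0.0/16 -> H3 at depth 16
  lookup 41.221.138.0: bits 001010011101110110001010 walk d0:-→d1:-→d2:-→d3:-→d4:-→d5:-→d6:-→d7:-→d8:-→d9:-→d10:-→d11:-→d12:-→d13:-→d14:-→d15:-→d16:H3→d17:-→d18:-→d19:-→d20:-→d21:-→d22:-→d23:H0→d24:- -> H0
  lookup 83.0.18.90: bits 0 walk d0:-→d1:- -> no-route
  del 41.221.0.0/16 (clear depth 16)
  add 40.0.0.0/5 -> H1 at depth 5
  add 0.0.0.0/0 -> H3 at depth 0
  lookup 40.0.0.22: bits 0010100 walk d0:H3→d1:-→d2:-→d3:-→d4:-→d5:H1→d6:-→d7:- -> H1
  lookup 41.221.138.98: bits 001010011101110110001010 walk d0:H3→d1:-→d2:-→d3:-→d4:-→d5:H1→d6:-→d7:-→d8:-→d9:-→d10:-→d11:-→d12:-→d13:-→d14:-→d15:-→d16:-→d17:-→d18:-→d19:-→d20:-→d21:-→d22:-→d23:H0→d24:- -> H0
  add 0.0.0.0/0 -> H4 at depth 0
  del 40.0.0.0/5 (clear depth 5)
  lookup 231.231.97.121: bits ε walk d0:H4 -> H4
  add 41.221.138.80/28 -> H3 at depth 28
  add 41.221.128.0/20 -> H3 at depth 20
  add 0.0.0.0/0 -> H4 at depth 0
  add 144.42.103.0/24 -> H0 at depth 24
  del 41.221.128.0/20 (clear depth 20)
  lookup 41.221.138.1: bits 0010100111011101100010100 walk d0:H4→d1:-→d2:-→d3:-→d4:-→d5:-→d6:-→d7:-→d8:-→d9:-→d10:-→d11:-→d12:-→d13:-→d14:-→d15:-→d16:-→d17:-→d18:-→d19:-→d20:-→d21:-→d22:-→d23:H0→d24:-→d25:- -> H0
  add 41.221.138.80/28 -> H2 at depth 28
  add 144.42.96.0/20 -> H5 at depth 20
  lookup 41.221.138.91: bits 0010100111011101100010100101 walk d0:H4→d1:-→d2:-→d3:-→d4:-→d5:-→d6:-→d7:-→d8:-→d9:-→d10:-→d11:-→d12:-→d13:-→d14:-→d15:-→d16:-→d17:-→d18:-→d19:-→d20:-→d21:-→d22:-→d23:H0→d24:-→d25:-→d26:-→d27:-→d28:H2 -> H2
  lookup 41.221.138.81: bits 0010100111011101100010100101 walk d0:H4→d1:-→d2:-→d3:-→d4:-→d5:-→d6:-→d7:-→d8:-→d9:-→d10:-→d11:-→d12:-→d13:-→d14:-→d15:-→d16:-→d17:-→d18:-→d19:-→d20:-→d21:-→d22:-→d23:H0→d24:-→d25:-→d26:-→d27:-→d28:H2 -> H2
  lookup 41.221.138.0: bits 0010100111011101100010100 walk d0:H4→d1:-→d2:-→d3:-→d4:-→d5:-→d6:-→d7:-→d8:-→d9:-→d10:-→d11:-→d12:-→d13:-→d14:-→d15:-→d16:-→d17:-→d18:-→d19:-→d20:-→d21:-→d22:-→d23:H0→d24:-→d25:- -> H0
  add 41.221.138.86/32 -> H3 at depth 32
  lookup 48.76.134.139: bits 001 walk d0:H4→d1:-→d2:-→d3:- -> H4
  add 144.42.64.0/18 -> H0 at depth 18
  add 41.221.138.0/24 -> H5 at depth 24
  lookup 144.42.103.140: bits 100100000010101001100111 walk d0:H4→d1:-→d2:-→d3:-→d4:-→d5:-→d6:-→d7:-→d8:-→d9:-→d10:-→d11:-→d12:-→d13:-→d14:-→d15:-→d16:-→d17:-→d18:H0→d19:-→d20:H5→d21:-→d22:-→d23:-→d24:H0 -> H0

== LOOKUPS ==
["H0","no-route","H1","H0","H4","H0","H2","H2","H0","H4","H0"]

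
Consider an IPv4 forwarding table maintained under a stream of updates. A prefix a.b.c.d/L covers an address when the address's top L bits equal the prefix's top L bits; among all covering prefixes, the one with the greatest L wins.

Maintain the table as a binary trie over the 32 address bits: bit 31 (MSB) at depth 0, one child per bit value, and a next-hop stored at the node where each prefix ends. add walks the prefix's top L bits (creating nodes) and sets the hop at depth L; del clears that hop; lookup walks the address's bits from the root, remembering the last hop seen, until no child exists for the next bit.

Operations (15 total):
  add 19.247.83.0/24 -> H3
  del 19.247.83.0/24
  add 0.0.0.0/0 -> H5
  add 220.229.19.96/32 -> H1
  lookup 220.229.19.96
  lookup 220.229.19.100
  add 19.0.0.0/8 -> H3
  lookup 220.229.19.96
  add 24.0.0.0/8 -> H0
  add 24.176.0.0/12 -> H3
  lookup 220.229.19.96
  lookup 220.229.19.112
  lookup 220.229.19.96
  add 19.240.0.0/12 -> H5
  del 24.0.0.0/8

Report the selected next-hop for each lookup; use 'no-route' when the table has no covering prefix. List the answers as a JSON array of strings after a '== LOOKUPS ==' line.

Trace:
  add 19.247.83.0/24 -> H3 at depth 24
  - 19.247.83.0/24 clear@24
  add 0.0.0.0/0 -> H5 at depth 0
  add 220.229.19.96/32 -> H1 at depth 32
  lookup 220.229.19.96: bits 11011100111001010001001101100000 walk d0:H5→d1:-→d2:-→d3:-→d4:-→d5:-→d6:-→d7:-→d8:-→d9:-→d10:-→d11:-→d12:-→d13:-→d14:-→d15:-→d16:-→d17:-→d18:-→d19:-→d20:-→d21:-→d22:-→d23:-→d24:-→d25:-→d26:-→d27:-→d28:-→d29:-→d30:-→d31:-→d32:H1 -> H1
  lookup 220.229.19.100: bits 11011100111001010001001101100 walk d0:H5→d1:-→d2:-→d3:-→d4:-→d5:-→d6:-→d7:-→d8:-→d9:-→d10:-→d11:-→d12:-→d13:-→d14:-→d15:-→d16:-→d17:-→d18:-→d19:-→d20:-→d21:-→d22:-→d23:-→d24:-→d25:-→d26:-→d27:-→d28:-→d29:- -> H5
  add 19.0.0.0/8 -> H3 at depth 8
  lookup 220.229.19.96: bits 11011100111001010001001101100000 walk d0:H5→d1:-→d2:-→d3:-→d4:-→d5:-→d6:-→d7:-→d8:-→d9:-→d10:-→d11:-→d12:-→d13:-→d14:-→d15:-→d16:-→d17:-→d18:-→d19:-→d20:-→d21:-→d22:-→d23:-→d24:-→d25:-→d26:-→d27:-→d28:-→d29:-→d30:-→d31:-→d32:H1 -> H1
  add 24.0.0.0/8 -> H0 at depth 8
  add 24.176.0.0/12 -> H3 at depth 12
  lookup 220.229.19.96: bits 11011100111001010001001101100000 walk d0:H5→d1:-→d2:-→d3:-→d4:-→d5:-→d6:-→d7:-→d8:-→d9:-→d10:-→d11:-→d12:-→d13:-→d14:-→d15:-→d16:-→d17:-→d18:-→d19:-→d20:-→d21:-→d22:-→d23:-→d24:-→d25:-→d26:-→d27:-→d28:-→d29:-→d30:-→d31:-→d32:H1 -> H1
  lookup 220.229.19.112: bits 110111001110010100010011011 walk d0:H5→d1:-→d2:-→d3:-→d4:-→d5:-→d6:-→d7:-→d8:-→d9:-→d10:-→d11:-→d12:-→d13:-→d14:-→d15:-→d16:-→d17:-→d18:-→d19:-→d20:-→d21:-→d22:-→d23:-→d24:-→d25:-→d26:-→d27:- -> H5
  lookup 220.229.19.96: bits 11011100111001010001001101100000 walk d0:H5→d1:-→d2:-→d3:-→d4:-→d5:-→d6:-→d7:-→d8:-→d9:-→d10:-→d11:-→d12:-→d13:-→d14:-→d15:-→d16:-→d17:-→d18:-→d19:-→d20:-→d21:-→d22:-→d23:-→d24:-→d25:-→d26:-→d27:-→d28:-→d29:-→d30:-→d31:-→d32:H1 -> H1
  add 19.240.0.0/12 -> H5 at depth 12
  - 24.0.0.0/8 clear@8

== LOOKUPS ==
["H1","H5","H1","H1","H5","H1"]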